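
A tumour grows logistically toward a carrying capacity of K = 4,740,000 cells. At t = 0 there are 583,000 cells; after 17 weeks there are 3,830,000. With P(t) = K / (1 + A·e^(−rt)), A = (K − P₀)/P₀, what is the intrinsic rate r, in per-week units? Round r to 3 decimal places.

A = (4740000 − 583000)/583000 = 7.13036
3830000 = 4740000/(1 + 7.13036·e^(−r·17)) → e^(−17r) = (1.2376 − 1)/7.13036 = 0.033322
r = −ln(0.033322)/17 = 3.40154/17

r ≈ 0.200 per week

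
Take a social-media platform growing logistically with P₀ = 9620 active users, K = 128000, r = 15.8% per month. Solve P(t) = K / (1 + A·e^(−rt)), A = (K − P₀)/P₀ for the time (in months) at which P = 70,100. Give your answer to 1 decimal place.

A = (128000 − 9620)/9620 = 12.30561
70100 = 128000/(1 + 12.30561·e^(−0.158t)) → 1 + 12.30561·e^(−0.158t) = 1.82596
e^(−0.158t) = 0.067121 → t = ln(14.89851)/0.158 = 2.70126/0.158

t ≈ 17.1 months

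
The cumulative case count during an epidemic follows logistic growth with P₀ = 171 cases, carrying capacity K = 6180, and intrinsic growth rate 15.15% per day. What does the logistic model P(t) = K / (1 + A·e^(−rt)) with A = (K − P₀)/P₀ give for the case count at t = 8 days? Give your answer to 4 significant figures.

≈ 539.4 cases

A = (6180 − 171)/171 = 35.14035
P(8) = 6180 / (1 + 35.14035·e^(−0.1515·8)) = 6180 / (1 + 35.14035·0.297601)
= 6180 / 11.45782 ≈ 539.37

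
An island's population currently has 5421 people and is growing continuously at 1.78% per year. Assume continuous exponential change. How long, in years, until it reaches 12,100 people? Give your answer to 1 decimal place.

12100 = 5421 · e^(0.0178·t)
t = ln(12100/5421) / 0.0178 = ln(2.23206) / 0.0178 = 0.80293 / 0.0178

t ≈ 45.1 years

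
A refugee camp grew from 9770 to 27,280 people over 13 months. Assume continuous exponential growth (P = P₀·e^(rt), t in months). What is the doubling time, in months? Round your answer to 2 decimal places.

doubling time ≈ 8.78 months

r = ln(27280/9770) / 13 = ln(2.79222) / 13 ≈ 0.078987 per month
doubling time = ln 2 / |r| = 0.69315 / 0.078987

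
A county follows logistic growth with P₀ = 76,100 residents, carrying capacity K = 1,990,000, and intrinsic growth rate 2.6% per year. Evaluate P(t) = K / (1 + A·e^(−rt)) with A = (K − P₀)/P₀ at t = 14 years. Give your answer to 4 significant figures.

A = (1990000 − 76100)/76100 = 25.1498
P(14) = 1990000 / (1 + 25.1498·e^(−0.026·14)) = 1990000 / (1 + 25.1498·0.694891)
= 1990000 / 18.47638 ≈ 107705.1

≈ 107,700 residents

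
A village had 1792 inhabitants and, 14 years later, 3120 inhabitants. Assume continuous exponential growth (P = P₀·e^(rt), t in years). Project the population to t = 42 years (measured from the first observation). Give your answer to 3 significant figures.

r = ln(3120/1792) / 14 ≈ 0.039607 per year
P(42) = 1792 · e^(0.039607·42) = 1792 · 5.27776 ≈ 9457.75

≈ 9,460 inhabitants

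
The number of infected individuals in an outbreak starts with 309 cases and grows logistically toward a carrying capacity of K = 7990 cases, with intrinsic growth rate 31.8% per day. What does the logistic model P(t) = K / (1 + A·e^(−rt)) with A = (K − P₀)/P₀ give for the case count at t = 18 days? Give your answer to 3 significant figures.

≈ 7,390 cases

A = (7990 − 309)/309 = 24.85761
P(18) = 7990 / (1 + 24.85761·e^(−0.318·18)) = 7990 / (1 + 24.85761·0.003267)
= 7990 / 1.0812 ≈ 7389.94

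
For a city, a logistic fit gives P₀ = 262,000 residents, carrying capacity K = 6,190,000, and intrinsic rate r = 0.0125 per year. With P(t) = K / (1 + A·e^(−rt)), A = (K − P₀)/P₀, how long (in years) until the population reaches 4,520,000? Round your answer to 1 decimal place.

A = (6190000 − 262000)/262000 = 22.62595
4520000 = 6190000/(1 + 22.62595·e^(−0.0125t)) → 1 + 22.62595·e^(−0.0125t) = 1.36947
e^(−0.0125t) = 0.016329 → t = ln(61.23911)/0.0125 = 4.11479/0.0125

t ≈ 329.2 years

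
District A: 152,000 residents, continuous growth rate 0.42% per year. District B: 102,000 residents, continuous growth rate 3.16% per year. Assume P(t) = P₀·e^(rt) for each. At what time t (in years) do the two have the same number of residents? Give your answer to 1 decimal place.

t ≈ 14.6 years

152000·e^(0.0042t) = 102000·e^(0.0316t)
152000/102000 = e^((0.0316 − 0.0042)t) → ln(1.4902) = 0.0274·t
t = 0.39891 / 0.0274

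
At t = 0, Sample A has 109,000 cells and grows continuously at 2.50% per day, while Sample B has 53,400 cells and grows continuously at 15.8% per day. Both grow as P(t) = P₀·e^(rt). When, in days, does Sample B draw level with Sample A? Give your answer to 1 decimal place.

t ≈ 5.4 days

109000·e^(0.025t) = 53400·e^(0.158t)
109000/53400 = e^((0.158 − 0.025)t) → ln(2.0412) = 0.133·t
t = 0.71354 / 0.133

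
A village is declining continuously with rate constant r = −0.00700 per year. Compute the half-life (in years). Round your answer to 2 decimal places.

half-life ≈ 99.02 years

half-life = ln(2) / |r| = 0.69315 / 0.007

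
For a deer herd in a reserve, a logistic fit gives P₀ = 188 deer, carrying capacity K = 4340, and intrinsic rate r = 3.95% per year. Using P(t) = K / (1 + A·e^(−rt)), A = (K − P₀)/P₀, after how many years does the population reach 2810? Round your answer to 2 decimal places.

A = (4340 − 188)/188 = 22.08511
2810 = 4340/(1 + 22.08511·e^(−0.0395t)) → 1 + 22.08511·e^(−0.0395t) = 1.54448
e^(−0.0395t) = 0.024654 → t = ln(40.56154)/0.0395 = 3.70282/0.0395

t ≈ 93.74 years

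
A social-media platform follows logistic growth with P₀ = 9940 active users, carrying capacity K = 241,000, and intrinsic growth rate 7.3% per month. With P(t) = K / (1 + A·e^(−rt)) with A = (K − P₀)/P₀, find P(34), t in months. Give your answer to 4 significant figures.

≈ 81,900 active users

A = (241000 − 9940)/9940 = 23.24547
P(34) = 241000 / (1 + 23.24547·e^(−0.073·34)) = 241000 / (1 + 23.24547·0.083576)
= 241000 / 2.94276 ≈ 81895.87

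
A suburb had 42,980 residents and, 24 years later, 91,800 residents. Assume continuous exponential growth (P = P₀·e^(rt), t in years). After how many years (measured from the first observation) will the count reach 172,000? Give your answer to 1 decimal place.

r = ln(91800/42980) / 24 ≈ 0.03162 per year
t = ln(172000/42980) / r = 1.38676 / 0.03162 ≈ 43.857

t ≈ 43.9 years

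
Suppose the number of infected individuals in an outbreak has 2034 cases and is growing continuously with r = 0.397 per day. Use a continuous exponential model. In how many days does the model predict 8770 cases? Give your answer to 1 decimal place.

8770 = 2034 · e^(0.397·t)
t = ln(8770/2034) / 0.397 = ln(4.3117) / 0.397 = 1.46133 / 0.397

t ≈ 3.7 days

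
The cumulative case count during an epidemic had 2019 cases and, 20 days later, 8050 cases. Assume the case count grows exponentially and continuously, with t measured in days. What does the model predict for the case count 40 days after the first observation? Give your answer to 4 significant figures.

r = ln(8050/2019) / 20 ≈ 0.069153 per day
P(40) = 2019 · e^(0.069153·40) = 2019 · 15.89714 ≈ 32096.33

≈ 32,100 cases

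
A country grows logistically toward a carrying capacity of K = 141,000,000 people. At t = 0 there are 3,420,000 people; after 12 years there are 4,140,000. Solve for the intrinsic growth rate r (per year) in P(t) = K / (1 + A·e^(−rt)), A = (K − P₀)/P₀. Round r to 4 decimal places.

A = (141000000 − 3420000)/3420000 = 40.22807
4140000 = 141000000/(1 + 40.22807·e^(−r·12)) → e^(−12r) = (34.05797 − 1)/40.22807 = 0.821764
r = −ln(0.821764)/12 = 0.1963/12

r ≈ 0.0164 per year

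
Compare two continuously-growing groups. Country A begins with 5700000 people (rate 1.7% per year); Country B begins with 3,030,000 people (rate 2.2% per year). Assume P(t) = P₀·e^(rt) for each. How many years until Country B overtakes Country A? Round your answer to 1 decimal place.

5700000·e^(0.017t) = 3030000·e^(0.022t)
5700000/3030000 = e^((0.022 − 0.017)t) → ln(1.88119) = 0.005·t
t = 0.6319 / 0.005

t ≈ 126.4 years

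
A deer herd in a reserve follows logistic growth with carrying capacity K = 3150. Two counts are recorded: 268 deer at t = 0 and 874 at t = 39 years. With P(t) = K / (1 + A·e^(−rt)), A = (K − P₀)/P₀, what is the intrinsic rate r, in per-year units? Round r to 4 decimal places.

r ≈ 0.0364 per year

A = (3150 − 268)/268 = 10.75373
874 = 3150/(1 + 10.75373·e^(−r·39)) → e^(−39r) = (3.60412 − 1)/10.75373 = 0.24216
r = −ln(0.24216)/39 = 1.41816/39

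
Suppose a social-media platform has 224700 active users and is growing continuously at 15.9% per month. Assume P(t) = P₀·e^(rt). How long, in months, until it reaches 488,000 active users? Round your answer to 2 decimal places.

488000 = 224700 · e^(0.159·t)
t = ln(488000/224700) / 0.159 = ln(2.17178) / 0.159 = 0.77555 / 0.159

t ≈ 4.88 months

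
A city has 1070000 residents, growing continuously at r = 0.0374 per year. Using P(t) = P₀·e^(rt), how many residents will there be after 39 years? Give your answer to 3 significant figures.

≈ 4,600,000 residents

P(39) = 1070000 · e^(0.0374·39) = 1070000 · e^(1.4586)
= 1070000 · 4.29994 ≈ 4600930.88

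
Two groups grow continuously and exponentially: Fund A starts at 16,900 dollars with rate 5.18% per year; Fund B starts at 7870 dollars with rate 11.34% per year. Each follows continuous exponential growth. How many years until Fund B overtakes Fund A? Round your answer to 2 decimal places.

t ≈ 12.41 years

16900·e^(0.0518t) = 7870·e^(0.1134t)
16900/7870 = e^((0.1134 − 0.0518)t) → ln(2.1474) = 0.0616·t
t = 0.76426 / 0.0616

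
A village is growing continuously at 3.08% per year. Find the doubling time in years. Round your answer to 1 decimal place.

doubling time ≈ 22.5 years

doubling time = ln(2) / |r| = 0.69315 / 0.0308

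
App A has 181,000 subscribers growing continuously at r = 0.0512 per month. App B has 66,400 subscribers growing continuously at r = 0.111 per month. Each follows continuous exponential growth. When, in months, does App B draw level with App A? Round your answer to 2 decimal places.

t ≈ 16.77 months

181000·e^(0.0512t) = 66400·e^(0.111t)
181000/66400 = e^((0.111 − 0.0512)t) → ln(2.7259) = 0.0598·t
t = 1.0028 / 0.0598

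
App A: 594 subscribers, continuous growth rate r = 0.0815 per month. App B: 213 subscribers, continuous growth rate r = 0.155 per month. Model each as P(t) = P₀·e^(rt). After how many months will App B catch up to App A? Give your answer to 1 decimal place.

t ≈ 14.0 months

594·e^(0.0815t) = 213·e^(0.155t)
594/213 = e^((0.155 − 0.0815)t) → ln(2.78873) = 0.0735·t
t = 1.02559 / 0.0735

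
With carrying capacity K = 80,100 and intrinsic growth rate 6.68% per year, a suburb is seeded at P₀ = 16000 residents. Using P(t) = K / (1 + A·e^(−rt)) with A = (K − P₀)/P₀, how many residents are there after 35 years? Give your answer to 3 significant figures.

A = (80100 − 16000)/16000 = 4.00625
P(35) = 80100 / (1 + 4.00625·e^(−0.0668·35)) = 80100 / (1 + 4.00625·0.09652)
= 80100 / 1.38669 ≈ 57763.65

≈ 57,800 residents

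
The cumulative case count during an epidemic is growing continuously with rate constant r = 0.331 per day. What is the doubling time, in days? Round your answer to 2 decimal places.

doubling time ≈ 2.09 days

doubling time = ln(2) / |r| = 0.69315 / 0.331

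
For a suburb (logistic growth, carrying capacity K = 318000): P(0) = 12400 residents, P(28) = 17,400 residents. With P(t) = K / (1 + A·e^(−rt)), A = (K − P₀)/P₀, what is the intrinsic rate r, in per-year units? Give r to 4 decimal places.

r ≈ 0.0127 per year

A = (318000 − 12400)/12400 = 24.64516
17400 = 318000/(1 + 24.64516·e^(−r·28)) → e^(−28r) = (18.27586 − 1)/24.64516 = 0.700984
r = −ln(0.700984)/28 = 0.35527/28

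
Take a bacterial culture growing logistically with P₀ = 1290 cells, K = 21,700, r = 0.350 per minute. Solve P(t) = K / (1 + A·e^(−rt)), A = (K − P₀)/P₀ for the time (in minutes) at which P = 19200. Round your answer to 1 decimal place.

t ≈ 13.7 minutes

A = (21700 − 1290)/1290 = 15.82171
19200 = 21700/(1 + 15.82171·e^(−0.35t)) → 1 + 15.82171·e^(−0.35t) = 1.13021
e^(−0.35t) = 0.00823 → t = ln(121.5107)/0.35 = 4.8/0.35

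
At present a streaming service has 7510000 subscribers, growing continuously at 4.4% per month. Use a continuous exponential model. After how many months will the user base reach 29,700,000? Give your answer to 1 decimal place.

t ≈ 31.2 months

29700000 = 7510000 · e^(0.044·t)
t = ln(29700000/7510000) / 0.044 = ln(3.95473) / 0.044 = 1.37491 / 0.044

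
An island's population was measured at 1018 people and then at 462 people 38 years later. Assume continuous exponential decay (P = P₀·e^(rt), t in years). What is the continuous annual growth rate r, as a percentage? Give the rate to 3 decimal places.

462 = 1018 · e^(r·38)
e^(38r) = 462/1018 = 0.45383
r = ln(0.45383) / 38 = -0.79003 / 38

r ≈ -2.079% per year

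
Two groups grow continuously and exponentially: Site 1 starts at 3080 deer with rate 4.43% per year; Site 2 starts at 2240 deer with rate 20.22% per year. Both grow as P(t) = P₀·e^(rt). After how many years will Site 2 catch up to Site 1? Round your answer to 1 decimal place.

t ≈ 2.0 years

3080·e^(0.0443t) = 2240·e^(0.2022t)
3080/2240 = e^((0.2022 − 0.0443)t) → ln(1.375) = 0.1579·t
t = 0.31845 / 0.1579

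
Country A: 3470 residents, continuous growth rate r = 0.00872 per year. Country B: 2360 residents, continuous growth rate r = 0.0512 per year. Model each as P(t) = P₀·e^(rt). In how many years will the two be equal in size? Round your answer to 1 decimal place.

3470·e^(0.00872t) = 2360·e^(0.0512t)
3470/2360 = e^((0.0512 − 0.00872)t) → ln(1.47034) = 0.04248·t
t = 0.38549 / 0.04248

t ≈ 9.1 years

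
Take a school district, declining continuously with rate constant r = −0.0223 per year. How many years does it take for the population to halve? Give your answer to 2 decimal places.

half-life = ln(2) / |r| = 0.69315 / 0.0223

half-life ≈ 31.08 years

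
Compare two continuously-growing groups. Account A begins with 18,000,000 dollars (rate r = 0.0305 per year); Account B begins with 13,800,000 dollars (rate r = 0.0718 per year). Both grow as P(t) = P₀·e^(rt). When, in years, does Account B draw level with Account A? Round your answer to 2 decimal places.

t ≈ 6.43 years

18000000·e^(0.0305t) = 13800000·e^(0.0718t)
18000000/13800000 = e^((0.0718 − 0.0305)t) → ln(1.30435) = 0.0413·t
t = 0.2657 / 0.0413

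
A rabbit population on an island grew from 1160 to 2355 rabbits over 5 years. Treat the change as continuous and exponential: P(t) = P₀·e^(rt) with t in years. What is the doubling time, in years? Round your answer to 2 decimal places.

doubling time ≈ 4.89 years

r = ln(2355/1160) / 5 = ln(2.03017) / 5 ≈ 0.141624 per year
doubling time = ln 2 / |r| = 0.69315 / 0.141624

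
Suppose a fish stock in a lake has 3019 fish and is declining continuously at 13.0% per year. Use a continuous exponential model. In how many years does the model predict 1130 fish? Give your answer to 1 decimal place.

t ≈ 7.6 years

1130 = 3019 · e^(-0.13·t)
t = ln(1130/3019) / -0.13 = ln(0.3743) / -0.13 = -0.98271 / -0.13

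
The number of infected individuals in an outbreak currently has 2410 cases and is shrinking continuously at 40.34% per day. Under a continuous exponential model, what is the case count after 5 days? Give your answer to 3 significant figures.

P(5) = 2410 · e^(-0.4034·5) = 2410 · e^(-2.017)
= 2410 · 0.13305 ≈ 320.66

≈ 321 cases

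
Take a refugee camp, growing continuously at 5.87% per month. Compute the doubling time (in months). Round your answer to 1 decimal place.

doubling time = ln(2) / |r| = 0.69315 / 0.0587

doubling time ≈ 11.8 months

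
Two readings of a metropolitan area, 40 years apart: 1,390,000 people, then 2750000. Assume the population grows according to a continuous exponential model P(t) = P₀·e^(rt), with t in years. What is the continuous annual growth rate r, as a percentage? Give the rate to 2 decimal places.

r ≈ 1.71% per year

2750000 = 1390000 · e^(r·40)
e^(40r) = 2750000/1390000 = 1.97842
r = ln(1.97842) / 40 = 0.6823 / 40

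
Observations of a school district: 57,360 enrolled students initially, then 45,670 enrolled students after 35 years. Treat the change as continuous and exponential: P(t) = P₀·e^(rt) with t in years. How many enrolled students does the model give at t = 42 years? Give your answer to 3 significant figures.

≈ 43,600 enrolled students

r = ln(45670/57360) / 35 ≈ -0.006512 per year
P(42) = 57360 · e^(-0.006512·42) = 57360 · 0.76072 ≈ 43635.04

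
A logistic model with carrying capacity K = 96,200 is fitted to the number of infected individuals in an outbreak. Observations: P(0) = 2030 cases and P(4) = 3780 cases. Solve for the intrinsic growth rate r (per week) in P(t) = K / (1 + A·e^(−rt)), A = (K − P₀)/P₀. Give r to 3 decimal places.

r ≈ 0.160 per week

A = (96200 − 2030)/2030 = 46.38916
3780 = 96200/(1 + 46.38916·e^(−r·4)) → e^(−4r) = (25.44974 − 1)/46.38916 = 0.527057
r = −ln(0.527057)/4 = 0.64045/4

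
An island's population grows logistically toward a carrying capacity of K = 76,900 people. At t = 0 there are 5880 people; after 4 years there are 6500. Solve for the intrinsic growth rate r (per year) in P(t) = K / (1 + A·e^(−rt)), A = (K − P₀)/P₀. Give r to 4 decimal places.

r ≈ 0.0273 per year

A = (76900 − 5880)/5880 = 12.07823
6500 = 76900/(1 + 12.07823·e^(−r·4)) → e^(−4r) = (11.83077 − 1)/12.07823 = 0.896718
r = −ln(0.896718)/4 = 0.10901/4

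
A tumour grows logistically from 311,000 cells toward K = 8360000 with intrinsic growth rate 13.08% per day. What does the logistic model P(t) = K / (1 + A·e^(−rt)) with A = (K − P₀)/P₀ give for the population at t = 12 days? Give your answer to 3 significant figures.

A = (8360000 − 311000)/311000 = 25.88103
P(12) = 8360000 / (1 + 25.88103·e^(−0.1308·12)) = 8360000 / (1 + 25.88103·0.208128)
= 8360000 / 6.38658 ≈ 1308995.29

≈ 1,310,000 cells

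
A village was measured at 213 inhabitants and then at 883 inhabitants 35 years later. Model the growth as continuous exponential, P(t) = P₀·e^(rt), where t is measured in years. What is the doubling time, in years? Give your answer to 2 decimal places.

r = ln(883/213) / 35 = ln(4.14554) / 35 ≈ 0.04063 per year
doubling time = ln 2 / |r| = 0.69315 / 0.04063

doubling time ≈ 17.06 years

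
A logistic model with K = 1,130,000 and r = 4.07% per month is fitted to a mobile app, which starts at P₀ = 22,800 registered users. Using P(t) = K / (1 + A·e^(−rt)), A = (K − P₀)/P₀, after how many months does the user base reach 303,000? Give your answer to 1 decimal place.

t ≈ 70.7 months

A = (1130000 − 22800)/22800 = 48.5614
303000 = 1130000/(1 + 48.5614·e^(−0.0407t)) → 1 + 48.5614·e^(−0.0407t) = 3.72937
e^(−0.0407t) = 0.056205 → t = ln(17.79215)/0.0407 = 2.87876/0.0407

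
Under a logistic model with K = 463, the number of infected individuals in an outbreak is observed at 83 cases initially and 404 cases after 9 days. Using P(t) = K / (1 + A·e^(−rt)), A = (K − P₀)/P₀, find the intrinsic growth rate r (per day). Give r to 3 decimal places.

r ≈ 0.383 per day

A = (463 − 83)/83 = 4.57831
404 = 463/(1 + 4.57831·e^(−r·9)) → e^(−9r) = (1.14604 − 1)/4.57831 = 0.031898
r = −ln(0.031898)/9 = 3.44521/9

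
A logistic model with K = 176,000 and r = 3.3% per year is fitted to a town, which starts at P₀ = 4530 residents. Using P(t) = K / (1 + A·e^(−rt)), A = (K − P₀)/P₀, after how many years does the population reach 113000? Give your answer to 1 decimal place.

t ≈ 127.8 years

A = (176000 − 4530)/4530 = 37.8521
113000 = 176000/(1 + 37.8521·e^(−0.033t)) → 1 + 37.8521·e^(−0.033t) = 1.55752
e^(−0.033t) = 0.014729 → t = ln(67.89344)/0.033 = 4.21794/0.033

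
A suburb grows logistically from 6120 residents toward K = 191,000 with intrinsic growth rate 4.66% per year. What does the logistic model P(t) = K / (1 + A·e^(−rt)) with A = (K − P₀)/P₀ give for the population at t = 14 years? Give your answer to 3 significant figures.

A = (191000 − 6120)/6120 = 30.20915
P(14) = 191000 / (1 + 30.20915·e^(−0.0466·14)) = 191000 / (1 + 30.20915·0.520794)
= 191000 / 16.73276 ≈ 11414.74

≈ 11,400 residents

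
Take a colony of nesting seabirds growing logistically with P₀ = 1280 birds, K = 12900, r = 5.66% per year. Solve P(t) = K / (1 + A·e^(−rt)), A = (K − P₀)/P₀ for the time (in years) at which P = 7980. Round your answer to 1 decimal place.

A = (12900 − 1280)/1280 = 9.07812
7980 = 12900/(1 + 9.07812·e^(−0.0566t)) → 1 + 9.07812·e^(−0.0566t) = 1.61654
e^(−0.0566t) = 0.067915 → t = ln(14.72428)/0.0566 = 2.6895/0.0566

t ≈ 47.5 years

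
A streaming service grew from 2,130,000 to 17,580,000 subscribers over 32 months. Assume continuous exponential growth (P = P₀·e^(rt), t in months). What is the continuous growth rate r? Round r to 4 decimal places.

17580000 = 2130000 · e^(r·32)
e^(32r) = 17580000/2130000 = 8.25352
r = ln(8.25352) / 32 = 2.11064 / 32

r ≈ 0.0660 per month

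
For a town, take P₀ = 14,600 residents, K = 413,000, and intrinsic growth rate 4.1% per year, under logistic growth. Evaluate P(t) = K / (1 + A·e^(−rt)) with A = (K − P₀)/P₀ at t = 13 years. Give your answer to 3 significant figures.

≈ 24,300 residents

A = (413000 − 14600)/14600 = 27.28767
P(13) = 413000 / (1 + 27.28767·e^(−0.041·13)) = 413000 / (1 + 27.28767·0.586842)
= 413000 / 17.01355 ≈ 24274.77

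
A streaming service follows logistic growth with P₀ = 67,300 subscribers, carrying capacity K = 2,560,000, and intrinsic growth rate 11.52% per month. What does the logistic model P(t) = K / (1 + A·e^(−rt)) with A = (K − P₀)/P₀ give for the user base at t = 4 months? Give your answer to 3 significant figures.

≈ 105,000 subscribers

A = (2560000 − 67300)/67300 = 37.03863
P(4) = 2560000 / (1 + 37.03863·e^(−0.1152·4)) = 2560000 / (1 + 37.03863·0.630779)
= 2560000 / 24.36319 ≈ 105076.57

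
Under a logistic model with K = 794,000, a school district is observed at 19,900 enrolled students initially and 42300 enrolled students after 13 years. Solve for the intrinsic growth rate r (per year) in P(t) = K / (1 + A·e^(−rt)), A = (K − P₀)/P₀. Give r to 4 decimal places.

A = (794000 − 19900)/19900 = 38.8995
42300 = 794000/(1 + 38.8995·e^(−r·13)) → e^(−13r) = (18.77069 − 1)/38.8995 = 0.456836
r = −ln(0.456836)/13 = 0.78343/13

r ≈ 0.0603 per year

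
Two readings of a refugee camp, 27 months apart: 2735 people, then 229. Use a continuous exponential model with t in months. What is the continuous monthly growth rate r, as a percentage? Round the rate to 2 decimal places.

r ≈ -9.19% per month

229 = 2735 · e^(r·27)
e^(27r) = 229/2735 = 0.08373
r = ln(0.08373) / 27 = -2.48016 / 27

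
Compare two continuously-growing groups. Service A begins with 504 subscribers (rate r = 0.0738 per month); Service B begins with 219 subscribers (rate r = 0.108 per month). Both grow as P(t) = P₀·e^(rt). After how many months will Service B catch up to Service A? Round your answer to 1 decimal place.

t ≈ 24.4 months

504·e^(0.0738t) = 219·e^(0.108t)
504/219 = e^((0.108 − 0.0738)t) → ln(2.30137) = 0.0342·t
t = 0.8335 / 0.0342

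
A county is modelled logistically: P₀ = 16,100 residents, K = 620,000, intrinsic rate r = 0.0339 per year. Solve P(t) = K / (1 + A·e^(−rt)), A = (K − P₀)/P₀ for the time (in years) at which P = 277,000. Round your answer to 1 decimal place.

A = (620000 − 16100)/16100 = 37.50932
277000 = 620000/(1 + 37.50932·e^(−0.0339t)) → 1 + 37.50932·e^(−0.0339t) = 2.23827
e^(−0.0339t) = 0.033012 → t = ln(30.29178)/0.0339 = 3.41088/0.0339

t ≈ 100.6 years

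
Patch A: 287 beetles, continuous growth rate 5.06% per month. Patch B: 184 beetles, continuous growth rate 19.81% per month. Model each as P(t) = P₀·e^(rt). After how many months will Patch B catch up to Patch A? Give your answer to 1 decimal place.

287·e^(0.0506t) = 184·e^(0.1981t)
287/184 = e^((0.1981 − 0.0506)t) → ln(1.55978) = 0.1475·t
t = 0.44455 / 0.1475

t ≈ 3.0 months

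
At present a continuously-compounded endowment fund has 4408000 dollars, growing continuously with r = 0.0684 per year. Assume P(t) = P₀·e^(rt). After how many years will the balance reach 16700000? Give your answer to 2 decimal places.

16700000 = 4408000 · e^(0.0684·t)
t = ln(16700000/4408000) / 0.0684 = ln(3.78857) / 0.0684 = 1.33199 / 0.0684

t ≈ 19.47 years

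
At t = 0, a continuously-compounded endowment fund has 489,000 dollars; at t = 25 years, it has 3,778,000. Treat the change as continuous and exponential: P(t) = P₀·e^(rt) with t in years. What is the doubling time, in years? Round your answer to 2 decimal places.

doubling time ≈ 8.48 years

r = ln(3778000/489000) / 25 = ln(7.72597) / 25 ≈ 0.081784 per year
doubling time = ln 2 / |r| = 0.69315 / 0.081784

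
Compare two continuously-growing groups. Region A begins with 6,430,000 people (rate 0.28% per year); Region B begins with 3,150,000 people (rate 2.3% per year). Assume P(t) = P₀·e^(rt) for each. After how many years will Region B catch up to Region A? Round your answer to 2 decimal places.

t ≈ 35.33 years

6430000·e^(0.0028t) = 3150000·e^(0.023t)
6430000/3150000 = e^((0.023 − 0.0028)t) → ln(2.04127) = 0.0202·t
t = 0.71357 / 0.0202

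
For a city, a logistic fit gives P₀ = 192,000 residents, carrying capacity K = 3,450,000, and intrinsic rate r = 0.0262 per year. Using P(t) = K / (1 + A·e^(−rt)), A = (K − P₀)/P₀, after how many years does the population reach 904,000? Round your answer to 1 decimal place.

A = (3450000 − 192000)/192000 = 16.96875
904000 = 3450000/(1 + 16.96875·e^(−0.0262t)) → 1 + 16.96875·e^(−0.0262t) = 3.81637
e^(−0.0262t) = 0.165974 → t = ln(6.02504)/0.0262 = 1.79592/0.0262

t ≈ 68.5 years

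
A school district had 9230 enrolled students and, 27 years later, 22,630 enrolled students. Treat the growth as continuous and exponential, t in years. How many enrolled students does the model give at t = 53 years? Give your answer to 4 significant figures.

r = ln(22630/9230) / 27 ≈ 0.033215 per year
P(53) = 9230 · e^(0.033215·53) = 9230 · 5.81488 ≈ 53671.3

≈ 53,670 enrolled students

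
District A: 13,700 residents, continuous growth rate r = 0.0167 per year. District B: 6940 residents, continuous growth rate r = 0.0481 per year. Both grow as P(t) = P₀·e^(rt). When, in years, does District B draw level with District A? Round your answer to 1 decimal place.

13700·e^(0.0167t) = 6940·e^(0.0481t)
13700/6940 = e^((0.0481 − 0.0167)t) → ln(1.97406) = 0.0314·t
t = 0.68009 / 0.0314

t ≈ 21.7 years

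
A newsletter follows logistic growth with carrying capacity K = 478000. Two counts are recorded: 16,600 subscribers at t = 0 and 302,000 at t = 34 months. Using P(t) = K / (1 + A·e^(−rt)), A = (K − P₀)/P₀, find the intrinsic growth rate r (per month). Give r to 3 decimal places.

A = (478000 − 16600)/16600 = 27.79518
302000 = 478000/(1 + 27.79518·e^(−r·34)) → e^(−34r) = (1.58278 − 1)/27.79518 = 0.020967
r = −ln(0.020967)/34 = 3.86481/34

r ≈ 0.114 per month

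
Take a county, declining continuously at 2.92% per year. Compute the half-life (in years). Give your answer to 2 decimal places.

half-life = ln(2) / |r| = 0.69315 / 0.0292

half-life ≈ 23.74 years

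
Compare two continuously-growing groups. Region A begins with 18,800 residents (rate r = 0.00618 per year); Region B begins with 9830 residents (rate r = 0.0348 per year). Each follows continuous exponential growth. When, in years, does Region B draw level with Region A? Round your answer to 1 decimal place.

t ≈ 22.7 years

18800·e^(0.00618t) = 9830·e^(0.0348t)
18800/9830 = e^((0.0348 − 0.00618)t) → ln(1.91251) = 0.02862·t
t = 0.64842 / 0.02862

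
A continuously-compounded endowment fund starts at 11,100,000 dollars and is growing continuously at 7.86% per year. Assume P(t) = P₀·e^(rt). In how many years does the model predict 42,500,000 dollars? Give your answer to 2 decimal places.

t ≈ 17.08 years

42500000 = 11100000 · e^(0.0786·t)
t = ln(42500000/11100000) / 0.0786 = ln(3.82883) / 0.0786 = 1.34256 / 0.0786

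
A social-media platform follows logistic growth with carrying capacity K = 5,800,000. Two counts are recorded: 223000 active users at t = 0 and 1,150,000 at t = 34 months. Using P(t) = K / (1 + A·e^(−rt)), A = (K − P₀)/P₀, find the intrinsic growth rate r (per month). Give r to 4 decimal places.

r ≈ 0.0536 per month

A = (5800000 − 223000)/223000 = 25.00897
1150000 = 5800000/(1 + 25.00897·e^(−r·34)) → e^(−34r) = (5.04348 − 1)/25.00897 = 0.161681
r = −ln(0.161681)/34 = 1.82213/34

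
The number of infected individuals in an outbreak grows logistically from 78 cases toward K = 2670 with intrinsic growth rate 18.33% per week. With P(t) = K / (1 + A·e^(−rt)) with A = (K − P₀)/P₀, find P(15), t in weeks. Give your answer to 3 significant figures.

A = (2670 − 78)/78 = 33.23077
P(15) = 2670 / (1 + 33.23077·e^(−0.1833·15)) = 2670 / (1 + 33.23077·0.06396)
= 2670 / 3.12543 ≈ 854.28

≈ 854 cases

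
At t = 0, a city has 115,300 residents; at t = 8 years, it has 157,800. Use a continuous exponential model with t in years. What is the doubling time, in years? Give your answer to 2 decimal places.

doubling time ≈ 17.67 years

r = ln(157800/115300) / 8 = ln(1.3686) / 8 ≈ 0.039224 per year
doubling time = ln 2 / |r| = 0.69315 / 0.039224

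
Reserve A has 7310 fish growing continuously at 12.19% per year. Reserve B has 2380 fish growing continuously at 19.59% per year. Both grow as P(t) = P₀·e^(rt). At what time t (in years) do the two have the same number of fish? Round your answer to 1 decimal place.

t ≈ 15.2 years

7310·e^(0.1219t) = 2380·e^(0.1959t)
7310/2380 = e^((0.1959 − 0.1219)t) → ln(3.07143) = 0.074·t
t = 1.12214 / 0.074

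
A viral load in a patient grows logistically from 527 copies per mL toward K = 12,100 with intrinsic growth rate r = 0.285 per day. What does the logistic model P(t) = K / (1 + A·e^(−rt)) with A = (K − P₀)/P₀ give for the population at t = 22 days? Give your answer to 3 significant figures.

A = (12100 − 527)/527 = 21.96015
P(22) = 12100 / (1 + 21.96015·e^(−0.285·22)) = 12100 / (1 + 21.96015·0.001892)
= 12100 / 1.04155 ≈ 11617.26

≈ 11,600 copies per mL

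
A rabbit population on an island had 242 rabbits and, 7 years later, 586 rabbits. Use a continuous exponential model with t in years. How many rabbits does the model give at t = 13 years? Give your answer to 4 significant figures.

≈ 1,251 rabbits

r = ln(586/242) / 7 ≈ 0.12634 per year
P(13) = 242 · e^(0.12634·13) = 242 · 5.16768 ≈ 1250.58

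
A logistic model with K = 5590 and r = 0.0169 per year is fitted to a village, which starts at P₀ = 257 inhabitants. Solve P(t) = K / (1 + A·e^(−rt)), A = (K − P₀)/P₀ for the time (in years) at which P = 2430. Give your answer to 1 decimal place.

t ≈ 163.9 years

A = (5590 − 257)/257 = 20.75097
2430 = 5590/(1 + 20.75097·e^(−0.0169t)) → 1 + 20.75097·e^(−0.0169t) = 2.30041
e^(−0.0169t) = 0.062667 → t = ln(15.95724)/0.0169 = 2.76991/0.0169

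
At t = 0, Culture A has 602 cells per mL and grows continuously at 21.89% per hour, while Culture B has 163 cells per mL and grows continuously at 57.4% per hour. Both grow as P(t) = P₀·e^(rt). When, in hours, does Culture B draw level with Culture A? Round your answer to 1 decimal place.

602·e^(0.2189t) = 163·e^(0.574t)
602/163 = e^((0.574 − 0.2189)t) → ln(3.69325) = 0.3551·t
t = 1.30651 / 0.3551

t ≈ 3.7 hours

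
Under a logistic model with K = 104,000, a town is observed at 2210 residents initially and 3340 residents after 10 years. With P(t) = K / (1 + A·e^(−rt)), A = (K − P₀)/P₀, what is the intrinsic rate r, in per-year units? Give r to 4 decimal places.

r ≈ 0.0424 per year

A = (104000 − 2210)/2210 = 46.05882
3340 = 104000/(1 + 46.05882·e^(−r·10)) → e^(−10r) = (31.13772 − 1)/46.05882 = 0.654331
r = −ln(0.654331)/10 = 0.42414/10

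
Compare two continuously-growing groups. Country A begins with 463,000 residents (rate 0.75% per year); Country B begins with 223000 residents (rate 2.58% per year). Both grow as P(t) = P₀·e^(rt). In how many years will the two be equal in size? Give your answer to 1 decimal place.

t ≈ 39.9 years

463000·e^(0.0075t) = 223000·e^(0.0258t)
463000/223000 = e^((0.0258 − 0.0075)t) → ln(2.07623) = 0.0183·t
t = 0.73056 / 0.0183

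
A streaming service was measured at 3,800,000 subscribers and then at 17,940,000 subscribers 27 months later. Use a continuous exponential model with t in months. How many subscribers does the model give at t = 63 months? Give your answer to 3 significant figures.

≈ 142,000,000 subscribers

r = ln(17940000/3800000) / 27 ≈ 0.057483 per month
P(63) = 3800000 · e^(0.057483·63) = 3800000 · 37.39016 ≈ 142082599.7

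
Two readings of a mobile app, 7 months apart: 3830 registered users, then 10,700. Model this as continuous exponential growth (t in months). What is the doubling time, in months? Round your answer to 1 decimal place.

r = ln(10700/3830) / 7 = ln(2.79373) / 7 ≈ 0.146768 per month
doubling time = ln 2 / |r| = 0.69315 / 0.146768

doubling time ≈ 4.7 months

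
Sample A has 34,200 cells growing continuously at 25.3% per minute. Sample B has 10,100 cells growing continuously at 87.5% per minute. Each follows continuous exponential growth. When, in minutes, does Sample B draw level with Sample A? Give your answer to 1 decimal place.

34200·e^(0.253t) = 10100·e^(0.875t)
34200/10100 = e^((0.875 − 0.253)t) → ln(3.38614) = 0.622·t
t = 1.21969 / 0.622

t ≈ 2.0 minutes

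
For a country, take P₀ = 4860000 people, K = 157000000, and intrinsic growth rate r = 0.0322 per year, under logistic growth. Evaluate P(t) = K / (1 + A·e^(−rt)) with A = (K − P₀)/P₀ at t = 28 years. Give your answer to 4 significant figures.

A = (157000000 − 4860000)/4860000 = 31.30453
P(28) = 157000000 / (1 + 31.30453·e^(−0.0322·28)) = 157000000 / (1 + 31.30453·0.40592)
= 157000000 / 13.70712 ≈ 11453898.72

≈ 11,450,000 people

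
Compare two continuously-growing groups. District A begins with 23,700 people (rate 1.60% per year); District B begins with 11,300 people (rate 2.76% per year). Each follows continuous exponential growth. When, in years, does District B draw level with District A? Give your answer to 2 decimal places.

t ≈ 63.85 years

23700·e^(0.016t) = 11300·e^(0.0276t)
23700/11300 = e^((0.0276 − 0.016)t) → ln(2.09735) = 0.0116·t
t = 0.74067 / 0.0116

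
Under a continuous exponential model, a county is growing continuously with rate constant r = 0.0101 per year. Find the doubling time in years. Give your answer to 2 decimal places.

doubling time = ln(2) / |r| = 0.69315 / 0.0101

doubling time ≈ 68.63 years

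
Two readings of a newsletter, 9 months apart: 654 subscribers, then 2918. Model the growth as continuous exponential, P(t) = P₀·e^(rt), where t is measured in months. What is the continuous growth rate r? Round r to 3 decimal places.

2918 = 654 · e^(r·9)
e^(9r) = 2918/654 = 4.46177
r = ln(4.46177) / 9 = 1.49555 / 9

r ≈ 0.166 per month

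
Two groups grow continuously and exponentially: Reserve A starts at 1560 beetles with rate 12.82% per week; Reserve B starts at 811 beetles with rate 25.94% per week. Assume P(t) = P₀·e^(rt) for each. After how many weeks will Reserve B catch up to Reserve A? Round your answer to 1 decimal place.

1560·e^(0.1282t) = 811·e^(0.2594t)
1560/811 = e^((0.2594 − 0.1282)t) → ln(1.92355) = 0.1312·t
t = 0.65417 / 0.1312

t ≈ 5.0 weeks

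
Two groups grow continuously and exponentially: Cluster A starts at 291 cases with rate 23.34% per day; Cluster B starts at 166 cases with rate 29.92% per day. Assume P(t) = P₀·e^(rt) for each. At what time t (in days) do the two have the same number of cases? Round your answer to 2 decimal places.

t ≈ 8.53 days

291·e^(0.2334t) = 166·e^(0.2992t)
291/166 = e^((0.2992 − 0.2334)t) → ln(1.75301) = 0.0658·t
t = 0.56134 / 0.0658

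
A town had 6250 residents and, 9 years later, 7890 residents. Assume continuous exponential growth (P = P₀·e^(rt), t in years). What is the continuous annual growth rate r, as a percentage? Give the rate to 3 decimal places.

7890 = 6250 · e^(r·9)
e^(9r) = 7890/6250 = 1.2624
r = ln(1.2624) / 9 = 0.23301 / 9

r ≈ 2.589% per year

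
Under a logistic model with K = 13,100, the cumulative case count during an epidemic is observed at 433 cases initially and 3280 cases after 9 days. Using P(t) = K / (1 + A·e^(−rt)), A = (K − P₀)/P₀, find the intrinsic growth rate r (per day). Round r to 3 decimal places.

r ≈ 0.253 per day

A = (13100 − 433)/433 = 29.25404
3280 = 13100/(1 + 29.25404·e^(−r·9)) → e^(−9r) = (3.9939 − 1)/29.25404 = 0.102341
r = −ln(0.102341)/9 = 2.27944/9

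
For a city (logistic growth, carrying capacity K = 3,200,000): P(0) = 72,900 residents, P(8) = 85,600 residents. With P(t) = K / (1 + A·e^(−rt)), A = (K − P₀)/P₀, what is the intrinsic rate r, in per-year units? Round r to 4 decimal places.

r ≈ 0.0206 per year

A = (3200000 − 72900)/72900 = 42.89575
85600 = 3200000/(1 + 42.89575·e^(−r·8)) → e^(−8r) = (37.38318 − 1)/42.89575 = 0.848177
r = −ln(0.848177)/8 = 0.16467/8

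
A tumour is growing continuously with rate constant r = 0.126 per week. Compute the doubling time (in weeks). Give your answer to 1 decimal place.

doubling time = ln(2) / |r| = 0.69315 / 0.126

doubling time ≈ 5.5 weeks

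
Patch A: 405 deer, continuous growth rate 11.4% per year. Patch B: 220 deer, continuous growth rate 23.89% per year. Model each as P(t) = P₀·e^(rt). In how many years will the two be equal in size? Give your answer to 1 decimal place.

t ≈ 4.9 years

405·e^(0.114t) = 220·e^(0.2389t)
405/220 = e^((0.2389 − 0.114)t) → ln(1.84091) = 0.1249·t
t = 0.61026 / 0.1249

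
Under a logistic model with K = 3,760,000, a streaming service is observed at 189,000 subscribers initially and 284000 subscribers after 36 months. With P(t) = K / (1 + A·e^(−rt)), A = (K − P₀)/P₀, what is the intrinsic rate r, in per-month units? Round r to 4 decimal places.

A = (3760000 − 189000)/189000 = 18.89418
284000 = 3760000/(1 + 18.89418·e^(−r·36)) → e^(−36r) = (13.23944 − 1)/18.89418 = 0.647789
r = −ln(0.647789)/36 = 0.43419/36

r ≈ 0.0121 per month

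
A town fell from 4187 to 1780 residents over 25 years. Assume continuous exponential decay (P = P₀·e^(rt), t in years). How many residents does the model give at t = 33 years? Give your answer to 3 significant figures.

≈ 1,350 residents

r = ln(1780/4187) / 25 ≈ -0.034215 per year
P(33) = 4187 · e^(-0.034215·33) = 4187 · 0.32333 ≈ 1353.77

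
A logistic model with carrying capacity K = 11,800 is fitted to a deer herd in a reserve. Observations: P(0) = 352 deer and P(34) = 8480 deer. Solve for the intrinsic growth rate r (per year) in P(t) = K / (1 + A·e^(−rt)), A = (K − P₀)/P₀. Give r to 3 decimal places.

A = (11800 − 352)/352 = 32.52273
8480 = 11800/(1 + 32.52273·e^(−r·34)) → e^(−34r) = (1.39151 − 1)/32.52273 = 0.012038
r = −ln(0.012038)/34 = 4.41968/34

r ≈ 0.130 per year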